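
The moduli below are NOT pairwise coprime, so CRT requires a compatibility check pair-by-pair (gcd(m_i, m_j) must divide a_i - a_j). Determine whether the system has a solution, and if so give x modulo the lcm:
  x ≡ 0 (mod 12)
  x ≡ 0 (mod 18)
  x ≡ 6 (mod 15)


Moduli 12, 18, 15 are not pairwise coprime, so CRT works modulo lcm(m_i) when all pairwise compatibility conditions hold.
Pairwise compatibility: gcd(m_i, m_j) must divide a_i - a_j for every pair.
Merge one congruence at a time:
  Start: x ≡ 0 (mod 12).
  Combine with x ≡ 0 (mod 18): gcd(12, 18) = 6; 0 - 0 = 0, which IS divisible by 6, so compatible.
    Write x = 0 + 12·t and substitute into x ≡ 0 (mod 18): 12·t ≡ 0 − 0 = 0 (mod 18).
    Divide the congruence (and modulus) by g = 6: 2·t ≡ 0 (mod 3).
    The inverse of 2 mod 3 is 2 (since 2·2 = 4 = 1·3 + 1), so t ≡ 2·0 = 0 ≡ 0 (mod 3).
    Then x = 0 + 12·0 = 0, valid modulo lcm(12, 18) = 36: x ≡ 0 (mod 36).
  Combine with x ≡ 6 (mod 15): gcd(36, 15) = 3; 6 - 0 = 6, which IS divisible by 3, so compatible.
    Write x = 0 + 36·t and substitute into x ≡ 6 (mod 15): 36·t ≡ 6 − 0 = 6 (mod 15).
    Divide the congruence (and modulus) by g = 3: 12·t ≡ 2 (mod 5).
    Reduce coefficients mod 5: 2·t ≡ 2 (mod 5).
    The inverse of 2 mod 5 is 3 (since 2·3 = 6 = 1·5 + 1), so t ≡ 3·2 = 6 ≡ 1 (mod 5).
    Then x = 0 + 36·1 = 36, valid modulo lcm(36, 15) = 180: x ≡ 36 (mod 180).
Verify: 36 mod 12 = 0, 36 mod 18 = 0, 36 mod 15 = 6.

x ≡ 36 (mod 180).


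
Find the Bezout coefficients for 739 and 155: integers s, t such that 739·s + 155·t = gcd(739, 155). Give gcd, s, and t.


Euclidean algorithm on (739, 155) — divide until remainder is 0:
  739 = 4 · 155 + 119
  155 = 1 · 119 + 36
  119 = 3 · 36 + 11
  36 = 3 · 11 + 3
  11 = 3 · 3 + 2
  3 = 1 · 2 + 1
  2 = 2 · 1 + 0
gcd(739, 155) = 1.
Track Bezout coefficients alongside the remainders: start with r₀ = 739 = a·1 + b·0 (s = 1, t = 0) and r₁ = 155 = a·0 + b·1 (s = 0, t = 1); each new remainder r_{k+1} = r_{k-1} − q_k·r_k inherits s_{k+1} = s_{k-1} − q_k·s_k, t_{k+1} = t_{k-1} − q_k·t_k, so r_k = a·s_k + b·t_k at every step:
  q = 4: r = 119, s = 1 − 4·0 = 1, t = 0 − 4·1 = -4  (check: 739·1 + 155·(-4) = 119)
  q = 1: r = 36, s = 0 − 1·1 = -1, t = 1 − 1·(-4) = 5  (check: 739·(-1) + 155·5 = 36)
  q = 3: r = 11, s = 1 − 3·(-1) = 4, t = -4 − 3·5 = -19  (check: 739·4 + 155·(-19) = 11)
  q = 3: r = 3, s = -1 − 3·4 = -13, t = 5 − 3·(-19) = 62  (check: 739·(-13) + 155·62 = 3)
  q = 3: r = 2, s = 4 − 3·(-13) = 43, t = -19 − 3·62 = -205  (check: 739·43 + 155·(-205) = 2)
  q = 1: r = 1, s = -13 − 1·43 = -56, t = 62 − 1·(-205) = 267  (check: 739·(-56) + 155·267 = 1)
The row with r = 1 (the gcd) gives the Bezout coefficients s = -56, t = 267.
Result: 739 · (-56) + 155 · (267) = 1.

gcd(739, 155) = 1; s = -56, t = 267 (check: 739·(-56) + 155·267 = 1).


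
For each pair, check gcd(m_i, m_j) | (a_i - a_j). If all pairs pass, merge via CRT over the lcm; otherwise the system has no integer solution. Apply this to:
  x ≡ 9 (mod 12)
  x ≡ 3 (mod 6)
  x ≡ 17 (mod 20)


Moduli 12, 6, 20 are not pairwise coprime, so CRT works modulo lcm(m_i) when all pairwise compatibility conditions hold.
Pairwise compatibility: gcd(m_i, m_j) must divide a_i - a_j for every pair.
Merge one congruence at a time:
  Start: x ≡ 9 (mod 12).
  Combine with x ≡ 3 (mod 6): gcd(12, 6) = 6; 3 - 9 = -6, which IS divisible by 6, so compatible.
    Write x = 9 + 12·t and substitute into x ≡ 3 (mod 6): 12·t ≡ 3 − 9 = -6 (mod 6).
    Divide the congruence (and modulus) by g = 6: 2·t ≡ -1 (mod 1).
    Modulo 1 every t works; take t = 0.
    Then x = 9 + 12·0 = 9, valid modulo lcm(12, 6) = 12: x ≡ 9 (mod 12).
  Combine with x ≡ 17 (mod 20): gcd(12, 20) = 4; 17 - 9 = 8, which IS divisible by 4, so compatible.
    Write x = 9 + 12·t and substitute into x ≡ 17 (mod 20): 12·t ≡ 17 − 9 = 8 (mod 20).
    Divide the congruence (and modulus) by g = 4: 3·t ≡ 2 (mod 5).
    The inverse of 3 mod 5 is 2 (since 3·2 = 6 = 1·5 + 1), so t ≡ 2·2 = 4 ≡ 4 (mod 5).
    Then x = 9 + 12·4 = 57, valid modulo lcm(12, 20) = 60: x ≡ 57 (mod 60).
Verify: 57 mod 12 = 9, 57 mod 6 = 3, 57 mod 20 = 17.

x ≡ 57 (mod 60).


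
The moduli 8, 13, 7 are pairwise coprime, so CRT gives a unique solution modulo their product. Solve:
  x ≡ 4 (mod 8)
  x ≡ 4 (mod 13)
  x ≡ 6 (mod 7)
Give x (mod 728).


Moduli 8, 13, 7 are pairwise coprime; by CRT there is a unique solution modulo M = 8 · 13 · 7 = 728.
Solve pairwise, accumulating the modulus:
  Start with x ≡ 4 (mod 8).
  Combine with x ≡ 4 (mod 13): since gcd(8, 13) = 1, we get a unique residue mod 104.
    Write x = 4 + 8·t and substitute into x ≡ 4 (mod 13): 8·t ≡ 4 − 4 = 0 (mod 13).
    The inverse of 8 mod 13 is 5 (since 8·5 = 40 = 3·13 + 1), so t ≡ 5·0 = 0 ≡ 0 (mod 13).
    Then x = 4 + 8·0 = 4, valid modulo lcm(8, 13) = 104: x ≡ 4 (mod 104).
  Combine with x ≡ 6 (mod 7): since gcd(104, 7) = 1, we get a unique residue mod 728.
    Write x = 4 + 104·t and substitute into x ≡ 6 (mod 7): 104·t ≡ 6 − 4 = 2 (mod 7).
    Reduce coefficients mod 7: 6·t ≡ 2 (mod 7).
    The inverse of 6 mod 7 is 6 (since 6·6 = 36 = 5·7 + 1), so t ≡ 6·2 = 12 ≡ 5 (mod 7).
    Then x = 4 + 104·5 = 524, valid modulo lcm(104, 7) = 728: x ≡ 524 (mod 728).
Verify: 524 mod 8 = 4 ✓, 524 mod 13 = 4 ✓, 524 mod 7 = 6 ✓.

x ≡ 524 (mod 728).


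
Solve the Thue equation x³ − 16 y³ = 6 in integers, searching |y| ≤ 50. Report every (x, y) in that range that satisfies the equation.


The equation is x³ - 16y³ = 6. For fixed y, x³ = 16·y³ + 6, so a solution requires the RHS to be a perfect cube.
Strategy: iterate y from -50 to 50, compute RHS = 16·y³ + 6, and check whether it is a (positive or negative) perfect cube.
Check small values of y:
  y = 0: RHS = 6 is not a perfect cube.
  y = 1: RHS = 22 is not a perfect cube.
  y = -1: RHS = -10 is not a perfect cube.
  y = 2: RHS = 134 is not a perfect cube.
  y = -2: RHS = -122 is not a perfect cube.
  y = 3: RHS = 438 is not a perfect cube.
  y = -3: RHS = -426 is not a perfect cube.
Continuing the search up to |y| = 50 finds no solutions either.
No (x, y) in the scanned range satisfies the equation.

No integer solutions with |y| ≤ 50.


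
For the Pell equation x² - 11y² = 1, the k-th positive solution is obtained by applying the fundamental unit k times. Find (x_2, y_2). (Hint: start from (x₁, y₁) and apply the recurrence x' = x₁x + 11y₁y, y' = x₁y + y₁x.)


Step 1: Find the fundamental solution (x₁, y₁) of x² - 11y² = 1.
  Expand √11 as a continued fraction. a₀ = ⌊√11⌋ = 3; iterate m_{k+1} = d_k·a_k − m_k, d_{k+1} = (11 − m_{k+1}²)/d_k, a_{k+1} = ⌊(a₀ + m_{k+1})/d_{k+1}⌋ (starting m₀ = 0, d₀ = 1), with convergents p_k = a_k·p_{k-1} + p_{k-2}, q_k = a_k·q_{k-1} + q_{k-2} (p₋₁ = 1, q₋₁ = 0):
  k = 0: a₀ = 3; p₀/q₀ = 3/1; p₀² − 11·q₀² = 9 − 11 = -2.
  k = 1: m = 3, d = 2, a = ⌊(3 + 3)/2⌋ = 3; p/q = (3·3 + 1)/(3·1 + 0) = 10/3; p² − 11·q² = 100 − 99 = 1.
  The first convergent with p² − 11·q² = 1 gives the fundamental solution (x₁, y₁) = (10, 3).
Step 2: Apply the recurrence (x_{n+1}, y_{n+1}) = (x₁x_n + 11y₁y_n, x₁y_n + y₁x_n) repeatedly.
  From (x_1, y_1) = (10, 3): x_2 = 10·10 + 11·3·3 = 199; y_2 = 10·3 + 3·10 = 60.
Step 3: Verify x_2² - 11·y_2² = 39601 - 39600 = 1 (should be 1). ✓

(x_1, y_1) = (10, 3); (x_2, y_2) = (199, 60).


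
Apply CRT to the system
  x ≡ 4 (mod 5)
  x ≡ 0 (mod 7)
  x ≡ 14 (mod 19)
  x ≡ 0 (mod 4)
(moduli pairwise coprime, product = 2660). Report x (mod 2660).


Product of moduli M = 5 · 7 · 19 · 4 = 2660.
Merge one congruence at a time:
  Start: x ≡ 4 (mod 5).
  Combine with x ≡ 0 (mod 7); new modulus lcm = 35.
    Write x = 4 + 5·t and substitute into x ≡ 0 (mod 7): 5·t ≡ 0 − 4 = -4 (mod 7).
    Reduce coefficients mod 7: 5·t ≡ 3 (mod 7).
    The inverse of 5 mod 7 is 3 (since 5·3 = 15 = 2·7 + 1), so t ≡ 3·3 = 9 ≡ 2 (mod 7).
    Then x = 4 + 5·2 = 14, valid modulo lcm(5, 7) = 35: x ≡ 14 (mod 35).
  Combine with x ≡ 14 (mod 19); new modulus lcm = 665.
    Write x = 14 + 35·t and substitute into x ≡ 14 (mod 19): 35·t ≡ 14 − 14 = 0 (mod 19).
    Reduce coefficients mod 19: 16·t ≡ 0 (mod 19).
    The inverse of 16 mod 19 is 6 (since 16·6 = 96 = 5·19 + 1), so t ≡ 6·0 = 0 ≡ 0 (mod 19).
    Then x = 14 + 35·0 = 14, valid modulo lcm(35, 19) = 665: x ≡ 14 (mod 665).
  Combine with x ≡ 0 (mod 4); new modulus lcm = 2660.
    Write x = 14 + 665·t and substitute into x ≡ 0 (mod 4): 665·t ≡ 0 − 14 = -14 (mod 4).
    Reduce coefficients mod 4: 1·t ≡ 2 (mod 4).
    So t ≡ 2 (mod 4).
    Then x = 14 + 665·2 = 1344, valid modulo lcm(665, 4) = 2660: x ≡ 1344 (mod 2660).
Verify against each original: 1344 mod 5 = 4, 1344 mod 7 = 0, 1344 mod 19 = 14, 1344 mod 4 = 0.

x ≡ 1344 (mod 2660).


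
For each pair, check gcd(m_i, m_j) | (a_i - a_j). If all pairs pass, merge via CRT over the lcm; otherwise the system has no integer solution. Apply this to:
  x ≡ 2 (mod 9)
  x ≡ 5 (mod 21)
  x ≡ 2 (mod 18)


Moduli 9, 21, 18 are not pairwise coprime, so CRT works modulo lcm(m_i) when all pairwise compatibility conditions hold.
Pairwise compatibility: gcd(m_i, m_j) must divide a_i - a_j for every pair.
Merge one congruence at a time:
  Start: x ≡ 2 (mod 9).
  Combine with x ≡ 5 (mod 21): gcd(9, 21) = 3; 5 - 2 = 3, which IS divisible by 3, so compatible.
    Write x = 2 + 9·t and substitute into x ≡ 5 (mod 21): 9·t ≡ 5 − 2 = 3 (mod 21).
    Divide the congruence (and modulus) by g = 3: 3·t ≡ 1 (mod 7).
    The inverse of 3 mod 7 is 5 (since 3·5 = 15 = 2·7 + 1), so t ≡ 5·1 = 5 ≡ 5 (mod 7).
    Then x = 2 + 9·5 = 47, valid modulo lcm(9, 21) = 63: x ≡ 47 (mod 63).
  Combine with x ≡ 2 (mod 18): gcd(63, 18) = 9; 2 - 47 = -45, which IS divisible by 9, so compatible.
    Write x = 47 + 63·t and substitute into x ≡ 2 (mod 18): 63·t ≡ 2 − 47 = -45 (mod 18).
    Divide the congruence (and modulus) by g = 9: 7·t ≡ -5 (mod 2).
    Reduce coefficients mod 2: 1·t ≡ 1 (mod 2).
    So t ≡ 1 (mod 2).
    Then x = 47 + 63·1 = 110, valid modulo lcm(63, 18) = 126: x ≡ 110 (mod 126).
Verify: 110 mod 9 = 2, 110 mod 21 = 5, 110 mod 18 = 2.

x ≡ 110 (mod 126).


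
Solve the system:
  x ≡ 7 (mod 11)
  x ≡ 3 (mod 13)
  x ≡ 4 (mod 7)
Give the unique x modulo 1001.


Moduli 11, 13, 7 are pairwise coprime; by CRT there is a unique solution modulo M = 11 · 13 · 7 = 1001.
Solve pairwise, accumulating the modulus:
  Start with x ≡ 7 (mod 11).
  Combine with x ≡ 3 (mod 13): since gcd(11, 13) = 1, we get a unique residue mod 143.
    Write x = 7 + 11·t and substitute into x ≡ 3 (mod 13): 11·t ≡ 3 − 7 = -4 (mod 13).
    Reduce coefficients mod 13: 11·t ≡ 9 (mod 13).
    The inverse of 11 mod 13 is 6 (since 11·6 = 66 = 5·13 + 1), so t ≡ 6·9 = 54 ≡ 2 (mod 13).
    Then x = 7 + 11·2 = 29, valid modulo lcm(11, 13) = 143: x ≡ 29 (mod 143).
  Combine with x ≡ 4 (mod 7): since gcd(143, 7) = 1, we get a unique residue mod 1001.
    Write x = 29 + 143·t and substitute into x ≡ 4 (mod 7): 143·t ≡ 4 − 29 = -25 (mod 7).
    Reduce coefficients mod 7: 3·t ≡ 3 (mod 7).
    The inverse of 3 mod 7 is 5 (since 3·5 = 15 = 2·7 + 1), so t ≡ 5·3 = 15 ≡ 1 (mod 7).
    Then x = 29 + 143·1 = 172, valid modulo lcm(143, 7) = 1001: x ≡ 172 (mod 1001).
Verify: 172 mod 11 = 7 ✓, 172 mod 13 = 3 ✓, 172 mod 7 = 4 ✓.

x ≡ 172 (mod 1001).


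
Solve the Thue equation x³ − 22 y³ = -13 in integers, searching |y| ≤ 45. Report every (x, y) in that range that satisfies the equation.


The equation is x³ - 22y³ = -13. For fixed y, x³ = 22·y³ − 13, so a solution requires the RHS to be a perfect cube.
Strategy: iterate y from -45 to 45, compute RHS = 22·y³ − 13, and check whether it is a (positive or negative) perfect cube.
Check small values of y:
  y = 0: RHS = -13 is not a perfect cube.
  y = 1: RHS = 9 is not a perfect cube.
  y = -1: RHS = -35 is not a perfect cube.
  y = 2: RHS = 163 is not a perfect cube.
  y = -2: RHS = -189 is not a perfect cube.
  y = 3: RHS = 581 is not a perfect cube.
  y = -3: RHS = -607 is not a perfect cube.
Continuing the search up to |y| = 45 finds no solutions either.
No (x, y) in the scanned range satisfies the equation.

No integer solutions with |y| ≤ 45.


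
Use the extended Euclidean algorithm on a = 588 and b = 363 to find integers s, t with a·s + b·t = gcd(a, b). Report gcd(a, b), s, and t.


Euclidean algorithm on (588, 363) — divide until remainder is 0:
  588 = 1 · 363 + 225
  363 = 1 · 225 + 138
  225 = 1 · 138 + 87
  138 = 1 · 87 + 51
  87 = 1 · 51 + 36
  51 = 1 · 36 + 15
  36 = 2 · 15 + 6
  15 = 2 · 6 + 3
  6 = 2 · 3 + 0
gcd(588, 363) = 3.
Track Bezout coefficients alongside the remainders: start with r₀ = 588 = a·1 + b·0 (s = 1, t = 0) and r₁ = 363 = a·0 + b·1 (s = 0, t = 1); each new remainder r_{k+1} = r_{k-1} − q_k·r_k inherits s_{k+1} = s_{k-1} − q_k·s_k, t_{k+1} = t_{k-1} − q_k·t_k, so r_k = a·s_k + b·t_k at every step:
  q = 1: r = 225, s = 1 − 1·0 = 1, t = 0 − 1·1 = -1  (check: 588·1 + 363·(-1) = 225)
  q = 1: r = 138, s = 0 − 1·1 = -1, t = 1 − 1·(-1) = 2  (check: 588·(-1) + 363·2 = 138)
  q = 1: r = 87, s = 1 − 1·(-1) = 2, t = -1 − 1·2 = -3  (check: 588·2 + 363·(-3) = 87)
  q = 1: r = 51, s = -1 − 1·2 = -3, t = 2 − 1·(-3) = 5  (check: 588·(-3) + 363·5 = 51)
  q = 1: r = 36, s = 2 − 1·(-3) = 5, t = -3 − 1·5 = -8  (check: 588·5 + 363·(-8) = 36)
  q = 1: r = 15, s = -3 − 1·5 = -8, t = 5 − 1·(-8) = 13  (check: 588·(-8) + 363·13 = 15)
  q = 2: r = 6, s = 5 − 2·(-8) = 21, t = -8 − 2·13 = -34  (check: 588·21 + 363·(-34) = 6)
  q = 2: r = 3, s = -8 − 2·21 = -50, t = 13 − 2·(-34) = 81  (check: 588·(-50) + 363·81 = 3)
The row with r = 3 (the gcd) gives the Bezout coefficients s = -50, t = 81.
Result: 588 · (-50) + 363 · (81) = 3.

gcd(588, 363) = 3; s = -50, t = 81 (check: 588·(-50) + 363·81 = 3).


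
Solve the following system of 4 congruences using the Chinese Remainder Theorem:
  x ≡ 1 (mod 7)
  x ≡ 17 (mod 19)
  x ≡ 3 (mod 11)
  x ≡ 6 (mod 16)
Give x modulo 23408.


Product of moduli M = 7 · 19 · 11 · 16 = 23408.
Merge one congruence at a time:
  Start: x ≡ 1 (mod 7).
  Combine with x ≡ 17 (mod 19); new modulus lcm = 133.
    Write x = 1 + 7·t and substitute into x ≡ 17 (mod 19): 7·t ≡ 17 − 1 = 16 (mod 19).
    The inverse of 7 mod 19 is 11 (since 7·11 = 77 = 4·19 + 1), so t ≡ 11·16 = 176 ≡ 5 (mod 19).
    Then x = 1 + 7·5 = 36, valid modulo lcm(7, 19) = 133: x ≡ 36 (mod 133).
  Combine with x ≡ 3 (mod 11); new modulus lcm = 1463.
    Write x = 36 + 133·t and substitute into x ≡ 3 (mod 11): 133·t ≡ 3 − 36 = -33 (mod 11).
    Reduce coefficients mod 11: 1·t ≡ 0 (mod 11).
    So t ≡ 0 (mod 11).
    Then x = 36 + 133·0 = 36, valid modulo lcm(133, 11) = 1463: x ≡ 36 (mod 1463).
  Combine with x ≡ 6 (mod 16); new modulus lcm = 23408.
    Write x = 36 + 1463·t and substitute into x ≡ 6 (mod 16): 1463·t ≡ 6 − 36 = -30 (mod 16).
    Reduce coefficients mod 16: 7·t ≡ 2 (mod 16).
    The inverse of 7 mod 16 is 7 (since 7·7 = 49 = 3·16 + 1), so t ≡ 7·2 = 14 ≡ 14 (mod 16).
    Then x = 36 + 1463·14 = 20518, valid modulo lcm(1463, 16) = 23408: x ≡ 20518 (mod 23408).
Verify against each original: 20518 mod 7 = 1, 20518 mod 19 = 17, 20518 mod 11 = 3, 20518 mod 16 = 6.

x ≡ 20518 (mod 23408).


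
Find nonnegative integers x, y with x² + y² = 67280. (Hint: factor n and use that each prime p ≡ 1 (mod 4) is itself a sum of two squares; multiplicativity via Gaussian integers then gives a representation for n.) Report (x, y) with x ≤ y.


Step 1: Factor n = 67280 = 2^4 · 5 · 29^2.
Step 2: Check the mod-4 condition on each prime factor: 2 = 2 (special); 5 ≡ 1 (mod 4), exponent 1; 29 ≡ 1 (mod 4), exponent 2.
All primes ≡ 3 (mod 4) appear to even exponent (or don't appear), so by the two-squares theorem n IS expressible as a sum of two squares.
Step 3: Build a representation. Group n = k² · m with k = 4 and m = 5 · 29 · 29 = 4205 (a product of primes ≡ 1 (mod 4)); a representation of m scales to one of n via (k·x)² + (k·y)² = k²(x² + y²). Each prime p ≡ 1 (mod 4) is itself a sum of two squares; find a² by testing p − a² for a perfect square:
  5: 5 − 1² = 4 = 2² ⇒ 5 = 1² + 2².
  29: 29 − 1² = 28, 29 − 2² = 25 = 5² ⇒ 29 = 2² + 5².
  Combine using the Brahmagupta–Fibonacci identity (a² + b²)(c² + d²) = (ac − bd)² + (ad + bc)² = (ac + bd)² + (ad − bc)²:
  5 · 29 = 145: from (1² + 2²)(2² + 5²), take (1·2 − 2·5, 1·5 + 2·2) = (2 − 10, 5 + 4) = (-8, 9); dropping signs (only squares matter) gives (8, 9); check 8² + 9² = 64 + 81 = 145 ✓.
  145 · 29 = 4205: from (8² + 9²)(2² + 5²), take (8·2 − 9·5, 8·5 + 9·2) = (16 − 45, 40 + 18) = (-29, 58); dropping signs (only squares matter) gives (29, 58); check 29² + 58² = 841 + 3364 = 4205 ✓.
  Scale by k = 4: (4·29, 4·58) = (116, 232).
Step 4: Order so x ≤ y and verify: 116² + 232² = 13456 + 53824 = 67280 = n. ✓

n = 67280 = 116² + 232² (one valid representation with x ≤ y).


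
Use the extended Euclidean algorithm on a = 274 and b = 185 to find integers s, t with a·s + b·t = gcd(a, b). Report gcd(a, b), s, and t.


Euclidean algorithm on (274, 185) — divide until remainder is 0:
  274 = 1 · 185 + 89
  185 = 2 · 89 + 7
  89 = 12 · 7 + 5
  7 = 1 · 5 + 2
  5 = 2 · 2 + 1
  2 = 2 · 1 + 0
gcd(274, 185) = 1.
Track Bezout coefficients alongside the remainders: start with r₀ = 274 = a·1 + b·0 (s = 1, t = 0) and r₁ = 185 = a·0 + b·1 (s = 0, t = 1); each new remainder r_{k+1} = r_{k-1} − q_k·r_k inherits s_{k+1} = s_{k-1} − q_k·s_k, t_{k+1} = t_{k-1} − q_k·t_k, so r_k = a·s_k + b·t_k at every step:
  q = 1: r = 89, s = 1 − 1·0 = 1, t = 0 − 1·1 = -1  (check: 274·1 + 185·(-1) = 89)
  q = 2: r = 7, s = 0 − 2·1 = -2, t = 1 − 2·(-1) = 3  (check: 274·(-2) + 185·3 = 7)
  q = 12: r = 5, s = 1 − 12·(-2) = 25, t = -1 − 12·3 = -37  (check: 274·25 + 185·(-37) = 5)
  q = 1: r = 2, s = -2 − 1·25 = -27, t = 3 − 1·(-37) = 40  (check: 274·(-27) + 185·40 = 2)
  q = 2: r = 1, s = 25 − 2·(-27) = 79, t = -37 − 2·40 = -117  (check: 274·79 + 185·(-117) = 1)
The row with r = 1 (the gcd) gives the Bezout coefficients s = 79, t = -117.
Result: 274 · (79) + 185 · (-117) = 1.

gcd(274, 185) = 1; s = 79, t = -117 (check: 274·79 + 185·(-117) = 1).


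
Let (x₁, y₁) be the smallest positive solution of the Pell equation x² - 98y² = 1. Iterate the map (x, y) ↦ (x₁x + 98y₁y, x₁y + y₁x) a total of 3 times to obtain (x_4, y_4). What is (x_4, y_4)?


Step 1: Find the fundamental solution (x₁, y₁) of x² - 98y² = 1.
  Expand √98 as a continued fraction. a₀ = ⌊√98⌋ = 9; iterate m_{k+1} = d_k·a_k − m_k, d_{k+1} = (98 − m_{k+1}²)/d_k, a_{k+1} = ⌊(a₀ + m_{k+1})/d_{k+1}⌋ (starting m₀ = 0, d₀ = 1), with convergents p_k = a_k·p_{k-1} + p_{k-2}, q_k = a_k·q_{k-1} + q_{k-2} (p₋₁ = 1, q₋₁ = 0):
  k = 0: a₀ = 9; p₀/q₀ = 9/1; p₀² − 98·q₀² = 81 − 98 = -17.
  k = 1: m = 9, d = 17, a = ⌊(9 + 9)/17⌋ = 1; p/q = (1·9 + 1)/(1·1 + 0) = 10/1; p² − 98·q² = 100 − 98 = 2.
  k = 2: m = 8, d = 2, a = ⌊(9 + 8)/2⌋ = 8; p/q = (8·10 + 9)/(8·1 + 1) = 89/9; p² − 98·q² = 7921 − 7938 = -17.
  k = 3: m = 8, d = 17, a = ⌊(9 + 8)/17⌋ = 1; p/q = (1·89 + 10)/(1·9 + 1) = 99/10; p² − 98·q² = 9801 − 9800 = 1.
  The first convergent with p² − 98·q² = 1 gives the fundamental solution (x₁, y₁) = (99, 10).
Step 2: Apply the recurrence (x_{n+1}, y_{n+1}) = (x₁x_n + 98y₁y_n, x₁y_n + y₁x_n) repeatedly.
  From (x_1, y_1) = (99, 10): x_2 = 99·99 + 98·10·10 = 19601; y_2 = 99·10 + 10·99 = 1980.
  From (x_2, y_2) = (19601, 1980): x_3 = 99·19601 + 98·10·1980 = 3880899; y_3 = 99·1980 + 10·19601 = 392030.
  From (x_3, y_3) = (3880899, 392030): x_4 = 99·3880899 + 98·10·392030 = 768398401; y_4 = 99·392030 + 10·3880899 = 77619960.
Step 3: Verify x_4² - 98·y_4² = 590436102659356801 - 590436102659356800 = 1 (should be 1). ✓

(x_1, y_1) = (99, 10); (x_4, y_4) = (768398401, 77619960).


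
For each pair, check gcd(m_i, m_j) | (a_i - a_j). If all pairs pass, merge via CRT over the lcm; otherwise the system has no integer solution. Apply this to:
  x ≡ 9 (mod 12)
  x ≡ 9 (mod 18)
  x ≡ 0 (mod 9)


Moduli 12, 18, 9 are not pairwise coprime, so CRT works modulo lcm(m_i) when all pairwise compatibility conditions hold.
Pairwise compatibility: gcd(m_i, m_j) must divide a_i - a_j for every pair.
Merge one congruence at a time:
  Start: x ≡ 9 (mod 12).
  Combine with x ≡ 9 (mod 18): gcd(12, 18) = 6; 9 - 9 = 0, which IS divisible by 6, so compatible.
    Write x = 9 + 12·t and substitute into x ≡ 9 (mod 18): 12·t ≡ 9 − 9 = 0 (mod 18).
    Divide the congruence (and modulus) by g = 6: 2·t ≡ 0 (mod 3).
    The inverse of 2 mod 3 is 2 (since 2·2 = 4 = 1·3 + 1), so t ≡ 2·0 = 0 ≡ 0 (mod 3).
    Then x = 9 + 12·0 = 9, valid modulo lcm(12, 18) = 36: x ≡ 9 (mod 36).
  Combine with x ≡ 0 (mod 9): gcd(36, 9) = 9; 0 - 9 = -9, which IS divisible by 9, so compatible.
    Write x = 9 + 36·t and substitute into x ≡ 0 (mod 9): 36·t ≡ 0 − 9 = -9 (mod 9).
    Divide the congruence (and modulus) by g = 9: 4·t ≡ -1 (mod 1).
    Modulo 1 every t works; take t = 0.
    Then x = 9 + 36·0 = 9, valid modulo lcm(36, 9) = 36: x ≡ 9 (mod 36).
Verify: 9 mod 12 = 9, 9 mod 18 = 9, 9 mod 9 = 0.

x ≡ 9 (mod 36).


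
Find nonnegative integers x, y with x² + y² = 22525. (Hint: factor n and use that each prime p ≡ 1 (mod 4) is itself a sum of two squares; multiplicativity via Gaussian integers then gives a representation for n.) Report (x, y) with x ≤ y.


Step 1: Factor n = 22525 = 5^2 · 17 · 53.
Step 2: Check the mod-4 condition on each prime factor: 5 ≡ 1 (mod 4), exponent 2; 17 ≡ 1 (mod 4), exponent 1; 53 ≡ 1 (mod 4), exponent 1.
All primes ≡ 3 (mod 4) appear to even exponent (or don't appear), so by the two-squares theorem n IS expressible as a sum of two squares.
Step 3: Build a representation. Group n = k² · m with k = 5 and m = 17 · 53 = 901 (a product of primes ≡ 1 (mod 4)); a representation of m scales to one of n via (k·x)² + (k·y)² = k²(x² + y²). Each prime p ≡ 1 (mod 4) is itself a sum of two squares; find a² by testing p − a² for a perfect square:
  17: 17 − 1² = 16 = 4² ⇒ 17 = 1² + 4².
  53: 53 − 1² = 52, 53 − 2² = 49 = 7² ⇒ 53 = 2² + 7².
  Combine using the Brahmagupta–Fibonacci identity (a² + b²)(c² + d²) = (ac − bd)² + (ad + bc)² = (ac + bd)² + (ad − bc)²:
  17 · 53 = 901: from (1² + 4²)(2² + 7²), take (1·2 − 4·7, 1·7 + 4·2) = (2 − 28, 7 + 8) = (-26, 15); dropping signs (only squares matter) gives (26, 15); check 26² + 15² = 676 + 225 = 901 ✓.
  Scale by k = 5: (5·26, 5·15) = (130, 75).
Step 4: Order so x ≤ y and verify: 75² + 130² = 5625 + 16900 = 22525 = n. ✓

n = 22525 = 75² + 130² (one valid representation with x ≤ y).


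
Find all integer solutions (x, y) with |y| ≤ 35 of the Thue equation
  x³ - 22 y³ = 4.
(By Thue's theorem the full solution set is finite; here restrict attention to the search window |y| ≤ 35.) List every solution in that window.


The equation is x³ - 22y³ = 4. For fixed y, x³ = 22·y³ + 4, so a solution requires the RHS to be a perfect cube.
Strategy: iterate y from -35 to 35, compute RHS = 22·y³ + 4, and check whether it is a (positive or negative) perfect cube.
Check small values of y:
  y = 0: RHS = 4 is not a perfect cube.
  y = 1: RHS = 26 is not a perfect cube.
  y = -1: RHS = -18 is not a perfect cube.
  y = 2: RHS = 180 is not a perfect cube.
  y = -2: RHS = -172 is not a perfect cube.
  y = 3: RHS = 598 is not a perfect cube.
  y = -3: RHS = -590 is not a perfect cube.
Continuing the search up to |y| = 35 finds no solutions either.
No (x, y) in the scanned range satisfies the equation.

No integer solutions with |y| ≤ 35.


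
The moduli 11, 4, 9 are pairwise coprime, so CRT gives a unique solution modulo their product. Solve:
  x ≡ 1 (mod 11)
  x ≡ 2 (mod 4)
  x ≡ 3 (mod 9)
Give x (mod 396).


Moduli 11, 4, 9 are pairwise coprime; by CRT there is a unique solution modulo M = 11 · 4 · 9 = 396.
Solve pairwise, accumulating the modulus:
  Start with x ≡ 1 (mod 11).
  Combine with x ≡ 2 (mod 4): since gcd(11, 4) = 1, we get a unique residue mod 44.
    Write x = 1 + 11·t and substitute into x ≡ 2 (mod 4): 11·t ≡ 2 − 1 = 1 (mod 4).
    Reduce coefficients mod 4: 3·t ≡ 1 (mod 4).
    The inverse of 3 mod 4 is 3 (since 3·3 = 9 = 2·4 + 1), so t ≡ 3·1 = 3 ≡ 3 (mod 4).
    Then x = 1 + 11·3 = 34, valid modulo lcm(11, 4) = 44: x ≡ 34 (mod 44).
  Combine with x ≡ 3 (mod 9): since gcd(44, 9) = 1, we get a unique residue mod 396.
    Write x = 34 + 44·t and substitute into x ≡ 3 (mod 9): 44·t ≡ 3 − 34 = -31 (mod 9).
    Reduce coefficients mod 9: 8·t ≡ 5 (mod 9).
    The inverse of 8 mod 9 is 8 (since 8·8 = 64 = 7·9 + 1), so t ≡ 8·5 = 40 ≡ 4 (mod 9).
    Then x = 34 + 44·4 = 210, valid modulo lcm(44, 9) = 396: x ≡ 210 (mod 396).
Verify: 210 mod 11 = 1 ✓, 210 mod 4 = 2 ✓, 210 mod 9 = 3 ✓.

x ≡ 210 (mod 396).


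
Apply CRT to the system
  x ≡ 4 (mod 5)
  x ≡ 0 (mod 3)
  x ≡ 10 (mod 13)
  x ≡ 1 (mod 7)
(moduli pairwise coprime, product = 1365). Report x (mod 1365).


Product of moduli M = 5 · 3 · 13 · 7 = 1365.
Merge one congruence at a time:
  Start: x ≡ 4 (mod 5).
  Combine with x ≡ 0 (mod 3); new modulus lcm = 15.
    Write x = 4 + 5·t and substitute into x ≡ 0 (mod 3): 5·t ≡ 0 − 4 = -4 (mod 3).
    Reduce coefficients mod 3: 2·t ≡ 2 (mod 3).
    The inverse of 2 mod 3 is 2 (since 2·2 = 4 = 1·3 + 1), so t ≡ 2·2 = 4 ≡ 1 (mod 3).
    Then x = 4 + 5·1 = 9, valid modulo lcm(5, 3) = 15: x ≡ 9 (mod 15).
  Combine with x ≡ 10 (mod 13); new modulus lcm = 195.
    Write x = 9 + 15·t and substitute into x ≡ 10 (mod 13): 15·t ≡ 10 − 9 = 1 (mod 13).
    Reduce coefficients mod 13: 2·t ≡ 1 (mod 13).
    The inverse of 2 mod 13 is 7 (since 2·7 = 14 = 1·13 + 1), so t ≡ 7·1 = 7 ≡ 7 (mod 13).
    Then x = 9 + 15·7 = 114, valid modulo lcm(15, 13) = 195: x ≡ 114 (mod 195).
  Combine with x ≡ 1 (mod 7); new modulus lcm = 1365.
    Write x = 114 + 195·t and substitute into x ≡ 1 (mod 7): 195·t ≡ 1 − 114 = -113 (mod 7).
    Reduce coefficients mod 7: 6·t ≡ 6 (mod 7).
    The inverse of 6 mod 7 is 6 (since 6·6 = 36 = 5·7 + 1), so t ≡ 6·6 = 36 ≡ 1 (mod 7).
    Then x = 114 + 195·1 = 309, valid modulo lcm(195, 7) = 1365: x ≡ 309 (mod 1365).
Verify against each original: 309 mod 5 = 4, 309 mod 3 = 0, 309 mod 13 = 10, 309 mod 7 = 1.

x ≡ 309 (mod 1365).


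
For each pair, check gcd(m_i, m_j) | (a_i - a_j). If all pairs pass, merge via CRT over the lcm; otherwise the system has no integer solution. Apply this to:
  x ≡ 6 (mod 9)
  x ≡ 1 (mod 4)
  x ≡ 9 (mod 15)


Moduli 9, 4, 15 are not pairwise coprime, so CRT works modulo lcm(m_i) when all pairwise compatibility conditions hold.
Pairwise compatibility: gcd(m_i, m_j) must divide a_i - a_j for every pair.
Merge one congruence at a time:
  Start: x ≡ 6 (mod 9).
  Combine with x ≡ 1 (mod 4): gcd(9, 4) = 1; 1 - 6 = -5, which IS divisible by 1, so compatible.
    Write x = 6 + 9·t and substitute into x ≡ 1 (mod 4): 9·t ≡ 1 − 6 = -5 (mod 4).
    Reduce coefficients mod 4: 1·t ≡ 3 (mod 4).
    So t ≡ 3 (mod 4).
    Then x = 6 + 9·3 = 33, valid modulo lcm(9, 4) = 36: x ≡ 33 (mod 36).
  Combine with x ≡ 9 (mod 15): gcd(36, 15) = 3; 9 - 33 = -24, which IS divisible by 3, so compatible.
    Write x = 33 + 36·t and substitute into x ≡ 9 (mod 15): 36·t ≡ 9 − 33 = -24 (mod 15).
    Divide the congruence (and modulus) by g = 3: 12·t ≡ -8 (mod 5).
    Reduce coefficients mod 5: 2·t ≡ 2 (mod 5).
    The inverse of 2 mod 5 is 3 (since 2·3 = 6 = 1·5 + 1), so t ≡ 3·2 = 6 ≡ 1 (mod 5).
    Then x = 33 + 36·1 = 69, valid modulo lcm(36, 15) = 180: x ≡ 69 (mod 180).
Verify: 69 mod 9 = 6, 69 mod 4 = 1, 69 mod 15 = 9.

x ≡ 69 (mod 180).


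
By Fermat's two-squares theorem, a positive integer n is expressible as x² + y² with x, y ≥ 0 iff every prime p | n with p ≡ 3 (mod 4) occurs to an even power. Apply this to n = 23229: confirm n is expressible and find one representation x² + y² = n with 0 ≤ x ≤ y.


Step 1: Factor n = 23229 = 3^2 · 29 · 89.
Step 2: Check the mod-4 condition on each prime factor: 3 ≡ 3 (mod 4), exponent 2 (must be even); 29 ≡ 1 (mod 4), exponent 1; 89 ≡ 1 (mod 4), exponent 1.
All primes ≡ 3 (mod 4) appear to even exponent (or don't appear), so by the two-squares theorem n IS expressible as a sum of two squares.
Step 3: Build a representation. Group n = k² · m with k = 3 and m = 29 · 89 = 2581 (a product of primes ≡ 1 (mod 4)); a representation of m scales to one of n via (k·x)² + (k·y)² = k²(x² + y²). Each prime p ≡ 1 (mod 4) is itself a sum of two squares; find a² by testing p − a² for a perfect square:
  29: 29 − 1² = 28, 29 − 2² = 25 = 5² ⇒ 29 = 2² + 5².
  89: 89 − 1² = 88, 89 − 2² = 85, 89 − 3² = 80, 89 − 4² = 73, 89 − 5² = 64 = 8² ⇒ 89 = 5² + 8².
  Combine using the Brahmagupta–Fibonacci identity (a² + b²)(c² + d²) = (ac − bd)² + (ad + bc)² = (ac + bd)² + (ad − bc)²:
  29 · 89 = 2581: from (2² + 5²)(5² + 8²), take (2·5 − 5·8, 2·8 + 5·5) = (10 − 40, 16 + 25) = (-30, 41); dropping signs (only squares matter) gives (30, 41); check 30² + 41² = 900 + 1681 = 2581 ✓.
  Scale by k = 3: (3·30, 3·41) = (90, 123).
Step 4: Order so x ≤ y and verify: 90² + 123² = 8100 + 15129 = 23229 = n. ✓

n = 23229 = 90² + 123² (one valid representation with x ≤ y).


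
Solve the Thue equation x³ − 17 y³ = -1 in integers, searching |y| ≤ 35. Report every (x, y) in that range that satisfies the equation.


The equation is x³ - 17y³ = -1. For fixed y, x³ = 17·y³ − 1, so a solution requires the RHS to be a perfect cube.
Strategy: iterate y from -35 to 35, compute RHS = 17·y³ − 1, and check whether it is a (positive or negative) perfect cube.
Check small values of y:
  y = 0: RHS = -1 = (-1)³ ⇒ x = -1 works.
  y = 1: RHS = 16 is not a perfect cube.
  y = -1: RHS = -18 is not a perfect cube.
  y = 2: RHS = 135 is not a perfect cube.
  y = -2: RHS = -137 is not a perfect cube.
  y = 3: RHS = 458 is not a perfect cube.
  y = -3: RHS = -460 is not a perfect cube.
Continuing, at y = -7: RHS = -5832 = (-18)³ ⇒ x = -18 works.
Searching the remaining y in |y| ≤ 35 finds no further solutions.
Collected solutions: (-1, 0), (-18, -7).

Solutions (with |y| ≤ 35): (-1, 0), (-18, -7).


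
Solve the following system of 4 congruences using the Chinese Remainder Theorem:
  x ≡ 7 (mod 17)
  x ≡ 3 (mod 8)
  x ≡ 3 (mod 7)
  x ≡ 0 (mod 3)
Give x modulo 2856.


Product of moduli M = 17 · 8 · 7 · 3 = 2856.
Merge one congruence at a time:
  Start: x ≡ 7 (mod 17).
  Combine with x ≡ 3 (mod 8); new modulus lcm = 136.
    Write x = 7 + 17·t and substitute into x ≡ 3 (mod 8): 17·t ≡ 3 − 7 = -4 (mod 8).
    Reduce coefficients mod 8: 1·t ≡ 4 (mod 8).
    So t ≡ 4 (mod 8).
    Then x = 7 + 17·4 = 75, valid modulo lcm(17, 8) = 136: x ≡ 75 (mod 136).
  Combine with x ≡ 3 (mod 7); new modulus lcm = 952.
    Write x = 75 + 136·t and substitute into x ≡ 3 (mod 7): 136·t ≡ 3 − 75 = -72 (mod 7).
    Reduce coefficients mod 7: 3·t ≡ 5 (mod 7).
    The inverse of 3 mod 7 is 5 (since 3·5 = 15 = 2·7 + 1), so t ≡ 5·5 = 25 ≡ 4 (mod 7).
    Then x = 75 + 136·4 = 619, valid modulo lcm(136, 7) = 952: x ≡ 619 (mod 952).
  Combine with x ≡ 0 (mod 3); new modulus lcm = 2856.
    Write x = 619 + 952·t and substitute into x ≡ 0 (mod 3): 952·t ≡ 0 − 619 = -619 (mod 3).
    Reduce coefficients mod 3: 1·t ≡ 2 (mod 3).
    So t ≡ 2 (mod 3).
    Then x = 619 + 952·2 = 2523, valid modulo lcm(952, 3) = 2856: x ≡ 2523 (mod 2856).
Verify against each original: 2523 mod 17 = 7, 2523 mod 8 = 3, 2523 mod 7 = 3, 2523 mod 3 = 0.

x ≡ 2523 (mod 2856).


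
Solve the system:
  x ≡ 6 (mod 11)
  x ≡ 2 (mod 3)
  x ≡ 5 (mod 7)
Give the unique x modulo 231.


Moduli 11, 3, 7 are pairwise coprime; by CRT there is a unique solution modulo M = 11 · 3 · 7 = 231.
Solve pairwise, accumulating the modulus:
  Start with x ≡ 6 (mod 11).
  Combine with x ≡ 2 (mod 3): since gcd(11, 3) = 1, we get a unique residue mod 33.
    Write x = 6 + 11·t and substitute into x ≡ 2 (mod 3): 11·t ≡ 2 − 6 = -4 (mod 3).
    Reduce coefficients mod 3: 2·t ≡ 2 (mod 3).
    The inverse of 2 mod 3 is 2 (since 2·2 = 4 = 1·3 + 1), so t ≡ 2·2 = 4 ≡ 1 (mod 3).
    Then x = 6 + 11·1 = 17, valid modulo lcm(11, 3) = 33: x ≡ 17 (mod 33).
  Combine with x ≡ 5 (mod 7): since gcd(33, 7) = 1, we get a unique residue mod 231.
    Write x = 17 + 33·t and substitute into x ≡ 5 (mod 7): 33·t ≡ 5 − 17 = -12 (mod 7).
    Reduce coefficients mod 7: 5·t ≡ 2 (mod 7).
    The inverse of 5 mod 7 is 3 (since 5·3 = 15 = 2·7 + 1), so t ≡ 3·2 = 6 ≡ 6 (mod 7).
    Then x = 17 + 33·6 = 215, valid modulo lcm(33, 7) = 231: x ≡ 215 (mod 231).
Verify: 215 mod 11 = 6 ✓, 215 mod 3 = 2 ✓, 215 mod 7 = 5 ✓.

x ≡ 215 (mod 231).


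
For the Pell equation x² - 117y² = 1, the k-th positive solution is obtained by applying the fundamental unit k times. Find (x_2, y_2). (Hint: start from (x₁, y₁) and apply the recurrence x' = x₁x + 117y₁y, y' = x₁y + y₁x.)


Step 1: Find the fundamental solution (x₁, y₁) of x² - 117y² = 1.
  Expand √117 as a continued fraction. a₀ = ⌊√117⌋ = 10; iterate m_{k+1} = d_k·a_k − m_k, d_{k+1} = (117 − m_{k+1}²)/d_k, a_{k+1} = ⌊(a₀ + m_{k+1})/d_{k+1}⌋ (starting m₀ = 0, d₀ = 1), with convergents p_k = a_k·p_{k-1} + p_{k-2}, q_k = a_k·q_{k-1} + q_{k-2} (p₋₁ = 1, q₋₁ = 0):
  k = 0: a₀ = 10; p₀/q₀ = 10/1; p₀² − 117·q₀² = 100 − 117 = -17.
  k = 1: m = 10, d = 17, a = ⌊(10 + 10)/17⌋ = 1; p/q = (1·10 + 1)/(1·1 + 0) = 11/1; p² − 117·q² = 121 − 117 = 4.
  k = 2: m = 7, d = 4, a = ⌊(10 + 7)/4⌋ = 4; p/q = (4·11 + 10)/(4·1 + 1) = 54/5; p² − 117·q² = 2916 − 2925 = -9.
  k = 3: m = 9, d = 9, a = ⌊(10 + 9)/9⌋ = 2; p/q = (2·54 + 11)/(2·5 + 1) = 119/11; p² − 117·q² = 14161 − 14157 = 4.
  k = 4: m = 9, d = 4, a = ⌊(10 + 9)/4⌋ = 4; p/q = (4·119 + 54)/(4·11 + 5) = 530/49; p² − 117·q² = 280900 − 280917 = -17.
  k = 5: m = 7, d = 17, a = ⌊(10 + 7)/17⌋ = 1; p/q = (1·530 + 119)/(1·49 + 11) = 649/60; p² − 117·q² = 421201 − 421200 = 1.
  The first convergent with p² − 117·q² = 1 gives the fundamental solution (x₁, y₁) = (649, 60).
Step 2: Apply the recurrence (x_{n+1}, y_{n+1}) = (x₁x_n + 117y₁y_n, x₁y_n + y₁x_n) repeatedly.
  From (x_1, y_1) = (649, 60): x_2 = 649·649 + 117·60·60 = 842401; y_2 = 649·60 + 60·649 = 77880.
Step 3: Verify x_2² - 117·y_2² = 709639444801 - 709639444800 = 1 (should be 1). ✓

(x_1, y_1) = (649, 60); (x_2, y_2) = (842401, 77880).


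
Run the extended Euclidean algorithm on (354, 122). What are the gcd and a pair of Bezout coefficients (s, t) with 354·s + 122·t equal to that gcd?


Euclidean algorithm on (354, 122) — divide until remainder is 0:
  354 = 2 · 122 + 110
  122 = 1 · 110 + 12
  110 = 9 · 12 + 2
  12 = 6 · 2 + 0
gcd(354, 122) = 2.
Track Bezout coefficients alongside the remainders: start with r₀ = 354 = a·1 + b·0 (s = 1, t = 0) and r₁ = 122 = a·0 + b·1 (s = 0, t = 1); each new remainder r_{k+1} = r_{k-1} − q_k·r_k inherits s_{k+1} = s_{k-1} − q_k·s_k, t_{k+1} = t_{k-1} − q_k·t_k, so r_k = a·s_k + b·t_k at every step:
  q = 2: r = 110, s = 1 − 2·0 = 1, t = 0 − 2·1 = -2  (check: 354·1 + 122·(-2) = 110)
  q = 1: r = 12, s = 0 − 1·1 = -1, t = 1 − 1·(-2) = 3  (check: 354·(-1) + 122·3 = 12)
  q = 9: r = 2, s = 1 − 9·(-1) = 10, t = -2 − 9·3 = -29  (check: 354·10 + 122·(-29) = 2)
The row with r = 2 (the gcd) gives the Bezout coefficients s = 10, t = -29.
Result: 354 · (10) + 122 · (-29) = 2.

gcd(354, 122) = 2; s = 10, t = -29 (check: 354·10 + 122·(-29) = 2).


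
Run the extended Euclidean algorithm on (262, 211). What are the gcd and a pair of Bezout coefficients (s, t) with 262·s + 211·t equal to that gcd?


Euclidean algorithm on (262, 211) — divide until remainder is 0:
  262 = 1 · 211 + 51
  211 = 4 · 51 + 7
  51 = 7 · 7 + 2
  7 = 3 · 2 + 1
  2 = 2 · 1 + 0
gcd(262, 211) = 1.
Track Bezout coefficients alongside the remainders: start with r₀ = 262 = a·1 + b·0 (s = 1, t = 0) and r₁ = 211 = a·0 + b·1 (s = 0, t = 1); each new remainder r_{k+1} = r_{k-1} − q_k·r_k inherits s_{k+1} = s_{k-1} − q_k·s_k, t_{k+1} = t_{k-1} − q_k·t_k, so r_k = a·s_k + b·t_k at every step:
  q = 1: r = 51, s = 1 − 1·0 = 1, t = 0 − 1·1 = -1  (check: 262·1 + 211·(-1) = 51)
  q = 4: r = 7, s = 0 − 4·1 = -4, t = 1 − 4·(-1) = 5  (check: 262·(-4) + 211·5 = 7)
  q = 7: r = 2, s = 1 − 7·(-4) = 29, t = -1 − 7·5 = -36  (check: 262·29 + 211·(-36) = 2)
  q = 3: r = 1, s = -4 − 3·29 = -91, t = 5 − 3·(-36) = 113  (check: 262·(-91) + 211·113 = 1)
The row with r = 1 (the gcd) gives the Bezout coefficients s = -91, t = 113.
Result: 262 · (-91) + 211 · (113) = 1.

gcd(262, 211) = 1; s = -91, t = 113 (check: 262·(-91) + 211·113 = 1).


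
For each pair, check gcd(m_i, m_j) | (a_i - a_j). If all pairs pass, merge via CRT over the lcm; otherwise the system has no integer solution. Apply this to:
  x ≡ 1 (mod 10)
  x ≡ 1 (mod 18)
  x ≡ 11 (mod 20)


Moduli 10, 18, 20 are not pairwise coprime, so CRT works modulo lcm(m_i) when all pairwise compatibility conditions hold.
Pairwise compatibility: gcd(m_i, m_j) must divide a_i - a_j for every pair.
Merge one congruence at a time:
  Start: x ≡ 1 (mod 10).
  Combine with x ≡ 1 (mod 18): gcd(10, 18) = 2; 1 - 1 = 0, which IS divisible by 2, so compatible.
    Write x = 1 + 10·t and substitute into x ≡ 1 (mod 18): 10·t ≡ 1 − 1 = 0 (mod 18).
    Divide the congruence (and modulus) by g = 2: 5·t ≡ 0 (mod 9).
    The inverse of 5 mod 9 is 2 (since 5·2 = 10 = 1·9 + 1), so t ≡ 2·0 = 0 ≡ 0 (mod 9).
    Then x = 1 + 10·0 = 1, valid modulo lcm(10, 18) = 90: x ≡ 1 (mod 90).
  Combine with x ≡ 11 (mod 20): gcd(90, 20) = 10; 11 - 1 = 10, which IS divisible by 10, so compatible.
    Write x = 1 + 90·t and substitute into x ≡ 11 (mod 20): 90·t ≡ 11 − 1 = 10 (mod 20).
    Divide the congruence (and modulus) by g = 10: 9·t ≡ 1 (mod 2).
    Reduce coefficients mod 2: 1·t ≡ 1 (mod 2).
    So t ≡ 1 (mod 2).
    Then x = 1 + 90·1 = 91, valid modulo lcm(90, 20) = 180: x ≡ 91 (mod 180).
Verify: 91 mod 10 = 1, 91 mod 18 = 1, 91 mod 20 = 11.

x ≡ 91 (mod 180).


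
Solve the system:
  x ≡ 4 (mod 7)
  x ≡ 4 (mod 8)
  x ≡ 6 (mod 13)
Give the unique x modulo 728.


Moduli 7, 8, 13 are pairwise coprime; by CRT there is a unique solution modulo M = 7 · 8 · 13 = 728.
Solve pairwise, accumulating the modulus:
  Start with x ≡ 4 (mod 7).
  Combine with x ≡ 4 (mod 8): since gcd(7, 8) = 1, we get a unique residue mod 56.
    Write x = 4 + 7·t and substitute into x ≡ 4 (mod 8): 7·t ≡ 4 − 4 = 0 (mod 8).
    The inverse of 7 mod 8 is 7 (since 7·7 = 49 = 6·8 + 1), so t ≡ 7·0 = 0 ≡ 0 (mod 8).
    Then x = 4 + 7·0 = 4, valid modulo lcm(7, 8) = 56: x ≡ 4 (mod 56).
  Combine with x ≡ 6 (mod 13): since gcd(56, 13) = 1, we get a unique residue mod 728.
    Write x = 4 + 56·t and substitute into x ≡ 6 (mod 13): 56·t ≡ 6 − 4 = 2 (mod 13).
    Reduce coefficients mod 13: 4·t ≡ 2 (mod 13).
    The inverse of 4 mod 13 is 10 (since 4·10 = 40 = 3·13 + 1), so t ≡ 10·2 = 20 ≡ 7 (mod 13).
    Then x = 4 + 56·7 = 396, valid modulo lcm(56, 13) = 728: x ≡ 396 (mod 728).
Verify: 396 mod 7 = 4 ✓, 396 mod 8 = 4 ✓, 396 mod 13 = 6 ✓.

x ≡ 396 (mod 728).
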